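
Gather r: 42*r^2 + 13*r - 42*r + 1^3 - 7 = 42*r^2 - 29*r - 6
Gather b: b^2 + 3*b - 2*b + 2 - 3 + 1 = b^2 + b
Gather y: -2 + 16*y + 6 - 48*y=4 - 32*y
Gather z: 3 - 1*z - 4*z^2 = -4*z^2 - z + 3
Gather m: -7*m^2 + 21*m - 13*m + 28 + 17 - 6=-7*m^2 + 8*m + 39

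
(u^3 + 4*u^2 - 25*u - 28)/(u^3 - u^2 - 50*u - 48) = (u^2 + 3*u - 28)/(u^2 - 2*u - 48)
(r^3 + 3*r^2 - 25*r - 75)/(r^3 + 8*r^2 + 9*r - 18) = (r^2 - 25)/(r^2 + 5*r - 6)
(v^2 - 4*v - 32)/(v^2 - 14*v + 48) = (v + 4)/(v - 6)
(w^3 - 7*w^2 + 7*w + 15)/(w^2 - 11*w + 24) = (w^2 - 4*w - 5)/(w - 8)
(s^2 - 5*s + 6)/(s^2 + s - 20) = (s^2 - 5*s + 6)/(s^2 + s - 20)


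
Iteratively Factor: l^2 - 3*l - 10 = (l + 2)*(l - 5)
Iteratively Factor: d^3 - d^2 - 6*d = (d - 3)*(d^2 + 2*d) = (d - 3)*(d + 2)*(d)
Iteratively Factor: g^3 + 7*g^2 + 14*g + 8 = (g + 1)*(g^2 + 6*g + 8) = (g + 1)*(g + 4)*(g + 2)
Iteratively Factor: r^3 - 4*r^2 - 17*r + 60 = (r - 5)*(r^2 + r - 12) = (r - 5)*(r - 3)*(r + 4)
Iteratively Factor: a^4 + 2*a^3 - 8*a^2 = (a)*(a^3 + 2*a^2 - 8*a) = a*(a - 2)*(a^2 + 4*a) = a*(a - 2)*(a + 4)*(a)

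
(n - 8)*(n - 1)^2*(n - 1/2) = n^4 - 21*n^3/2 + 22*n^2 - 33*n/2 + 4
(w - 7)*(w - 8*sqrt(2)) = w^2 - 8*sqrt(2)*w - 7*w + 56*sqrt(2)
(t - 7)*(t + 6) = t^2 - t - 42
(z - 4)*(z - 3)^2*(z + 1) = z^4 - 9*z^3 + 23*z^2 - 3*z - 36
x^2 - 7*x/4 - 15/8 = (x - 5/2)*(x + 3/4)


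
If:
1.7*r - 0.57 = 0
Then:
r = 0.34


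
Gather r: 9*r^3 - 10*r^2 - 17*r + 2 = 9*r^3 - 10*r^2 - 17*r + 2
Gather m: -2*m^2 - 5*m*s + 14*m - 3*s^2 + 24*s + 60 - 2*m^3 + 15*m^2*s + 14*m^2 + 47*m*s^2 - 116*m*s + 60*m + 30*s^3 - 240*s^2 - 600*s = -2*m^3 + m^2*(15*s + 12) + m*(47*s^2 - 121*s + 74) + 30*s^3 - 243*s^2 - 576*s + 60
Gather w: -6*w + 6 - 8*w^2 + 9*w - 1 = -8*w^2 + 3*w + 5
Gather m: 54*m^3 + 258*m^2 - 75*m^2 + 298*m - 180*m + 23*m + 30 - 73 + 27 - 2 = 54*m^3 + 183*m^2 + 141*m - 18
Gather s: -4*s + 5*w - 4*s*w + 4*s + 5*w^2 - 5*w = -4*s*w + 5*w^2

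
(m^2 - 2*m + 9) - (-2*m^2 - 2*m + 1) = 3*m^2 + 8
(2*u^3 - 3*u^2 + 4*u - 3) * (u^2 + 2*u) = 2*u^5 + u^4 - 2*u^3 + 5*u^2 - 6*u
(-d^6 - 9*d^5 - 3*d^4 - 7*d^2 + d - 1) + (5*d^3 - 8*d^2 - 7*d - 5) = -d^6 - 9*d^5 - 3*d^4 + 5*d^3 - 15*d^2 - 6*d - 6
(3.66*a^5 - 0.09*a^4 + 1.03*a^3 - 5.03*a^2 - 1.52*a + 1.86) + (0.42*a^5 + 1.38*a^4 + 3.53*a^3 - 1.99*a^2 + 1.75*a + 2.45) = 4.08*a^5 + 1.29*a^4 + 4.56*a^3 - 7.02*a^2 + 0.23*a + 4.31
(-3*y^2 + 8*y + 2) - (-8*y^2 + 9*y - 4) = 5*y^2 - y + 6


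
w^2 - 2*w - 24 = (w - 6)*(w + 4)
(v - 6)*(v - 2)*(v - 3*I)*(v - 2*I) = v^4 - 8*v^3 - 5*I*v^3 + 6*v^2 + 40*I*v^2 + 48*v - 60*I*v - 72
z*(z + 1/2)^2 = z^3 + z^2 + z/4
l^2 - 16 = (l - 4)*(l + 4)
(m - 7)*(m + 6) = m^2 - m - 42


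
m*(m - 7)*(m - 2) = m^3 - 9*m^2 + 14*m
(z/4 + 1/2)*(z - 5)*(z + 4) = z^3/4 + z^2/4 - 11*z/2 - 10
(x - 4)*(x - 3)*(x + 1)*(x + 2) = x^4 - 4*x^3 - 7*x^2 + 22*x + 24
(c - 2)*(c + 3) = c^2 + c - 6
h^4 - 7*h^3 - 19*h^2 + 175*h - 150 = (h - 6)*(h - 5)*(h - 1)*(h + 5)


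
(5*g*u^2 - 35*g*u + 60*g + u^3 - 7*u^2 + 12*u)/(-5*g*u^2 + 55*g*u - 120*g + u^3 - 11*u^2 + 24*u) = (5*g*u - 20*g + u^2 - 4*u)/(-5*g*u + 40*g + u^2 - 8*u)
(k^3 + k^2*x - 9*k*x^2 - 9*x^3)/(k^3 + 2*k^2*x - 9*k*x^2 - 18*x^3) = (k + x)/(k + 2*x)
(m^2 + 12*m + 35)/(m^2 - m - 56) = (m + 5)/(m - 8)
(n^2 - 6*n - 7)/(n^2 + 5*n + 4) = (n - 7)/(n + 4)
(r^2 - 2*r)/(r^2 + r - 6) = r/(r + 3)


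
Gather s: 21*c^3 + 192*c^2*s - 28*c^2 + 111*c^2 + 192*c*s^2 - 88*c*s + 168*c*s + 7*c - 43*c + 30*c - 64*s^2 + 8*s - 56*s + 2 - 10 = 21*c^3 + 83*c^2 - 6*c + s^2*(192*c - 64) + s*(192*c^2 + 80*c - 48) - 8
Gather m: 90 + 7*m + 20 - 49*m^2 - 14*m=-49*m^2 - 7*m + 110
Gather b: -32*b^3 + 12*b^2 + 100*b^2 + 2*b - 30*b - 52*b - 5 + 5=-32*b^3 + 112*b^2 - 80*b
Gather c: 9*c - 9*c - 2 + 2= 0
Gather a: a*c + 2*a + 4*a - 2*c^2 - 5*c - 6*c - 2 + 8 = a*(c + 6) - 2*c^2 - 11*c + 6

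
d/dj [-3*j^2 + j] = 1 - 6*j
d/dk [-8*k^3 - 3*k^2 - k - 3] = -24*k^2 - 6*k - 1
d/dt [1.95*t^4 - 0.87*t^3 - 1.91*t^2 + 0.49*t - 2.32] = 7.8*t^3 - 2.61*t^2 - 3.82*t + 0.49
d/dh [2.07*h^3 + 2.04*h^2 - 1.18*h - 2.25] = 6.21*h^2 + 4.08*h - 1.18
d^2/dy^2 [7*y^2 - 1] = 14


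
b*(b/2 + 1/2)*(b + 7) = b^3/2 + 4*b^2 + 7*b/2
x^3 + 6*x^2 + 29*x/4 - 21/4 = (x - 1/2)*(x + 3)*(x + 7/2)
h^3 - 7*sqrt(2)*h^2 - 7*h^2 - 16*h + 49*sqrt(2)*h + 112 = (h - 7)*(h - 8*sqrt(2))*(h + sqrt(2))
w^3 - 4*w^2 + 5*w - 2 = (w - 2)*(w - 1)^2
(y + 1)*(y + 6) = y^2 + 7*y + 6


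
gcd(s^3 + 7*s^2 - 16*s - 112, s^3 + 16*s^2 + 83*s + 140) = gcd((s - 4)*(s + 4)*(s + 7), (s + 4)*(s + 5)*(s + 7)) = s^2 + 11*s + 28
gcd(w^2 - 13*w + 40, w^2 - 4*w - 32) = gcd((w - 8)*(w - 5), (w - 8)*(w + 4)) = w - 8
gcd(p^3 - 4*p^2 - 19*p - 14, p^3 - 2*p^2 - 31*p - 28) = p^2 - 6*p - 7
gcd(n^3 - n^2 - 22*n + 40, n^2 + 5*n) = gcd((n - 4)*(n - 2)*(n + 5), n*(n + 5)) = n + 5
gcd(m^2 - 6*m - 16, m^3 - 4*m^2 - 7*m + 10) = m + 2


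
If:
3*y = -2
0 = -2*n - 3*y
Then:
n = 1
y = -2/3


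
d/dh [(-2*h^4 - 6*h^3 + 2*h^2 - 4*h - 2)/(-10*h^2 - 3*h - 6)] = 2*(20*h^5 + 39*h^4 + 42*h^3 + 31*h^2 - 32*h + 9)/(100*h^4 + 60*h^3 + 129*h^2 + 36*h + 36)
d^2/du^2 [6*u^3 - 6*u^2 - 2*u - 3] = 36*u - 12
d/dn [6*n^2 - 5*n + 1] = 12*n - 5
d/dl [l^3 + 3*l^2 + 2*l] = 3*l^2 + 6*l + 2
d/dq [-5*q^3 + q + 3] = 1 - 15*q^2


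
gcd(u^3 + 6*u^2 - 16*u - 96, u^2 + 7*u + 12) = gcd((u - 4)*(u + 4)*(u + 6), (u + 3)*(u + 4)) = u + 4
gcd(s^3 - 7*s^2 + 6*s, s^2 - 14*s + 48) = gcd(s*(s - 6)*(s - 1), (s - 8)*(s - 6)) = s - 6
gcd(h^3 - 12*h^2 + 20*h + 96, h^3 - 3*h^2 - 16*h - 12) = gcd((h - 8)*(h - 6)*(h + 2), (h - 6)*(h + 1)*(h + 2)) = h^2 - 4*h - 12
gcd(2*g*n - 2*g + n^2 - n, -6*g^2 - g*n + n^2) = 2*g + n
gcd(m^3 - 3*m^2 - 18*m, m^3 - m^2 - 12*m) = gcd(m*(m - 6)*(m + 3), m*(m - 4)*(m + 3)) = m^2 + 3*m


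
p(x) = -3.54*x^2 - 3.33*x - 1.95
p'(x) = -7.08*x - 3.33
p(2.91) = -41.62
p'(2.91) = -23.93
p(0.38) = -3.73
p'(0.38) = -6.02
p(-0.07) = -1.73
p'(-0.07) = -2.83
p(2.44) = -31.15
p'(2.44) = -20.61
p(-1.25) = -3.32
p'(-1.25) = 5.52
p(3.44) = -55.30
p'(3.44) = -27.69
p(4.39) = -84.79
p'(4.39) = -34.41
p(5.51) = -127.77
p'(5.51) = -42.34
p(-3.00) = -23.82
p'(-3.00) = 17.91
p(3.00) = -43.80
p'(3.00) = -24.57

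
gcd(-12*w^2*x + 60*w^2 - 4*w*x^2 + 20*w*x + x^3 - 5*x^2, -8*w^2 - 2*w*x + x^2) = 2*w + x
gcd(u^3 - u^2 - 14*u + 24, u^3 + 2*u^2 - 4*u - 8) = u - 2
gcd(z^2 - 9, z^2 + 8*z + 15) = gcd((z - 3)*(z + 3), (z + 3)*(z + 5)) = z + 3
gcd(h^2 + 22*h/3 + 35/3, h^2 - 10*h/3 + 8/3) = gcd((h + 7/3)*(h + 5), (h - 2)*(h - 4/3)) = 1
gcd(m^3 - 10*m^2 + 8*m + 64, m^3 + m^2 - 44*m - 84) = m + 2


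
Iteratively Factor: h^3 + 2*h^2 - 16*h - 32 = (h + 2)*(h^2 - 16) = (h + 2)*(h + 4)*(h - 4)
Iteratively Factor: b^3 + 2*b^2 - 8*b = (b + 4)*(b^2 - 2*b) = b*(b + 4)*(b - 2)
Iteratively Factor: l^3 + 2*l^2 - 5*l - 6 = (l - 2)*(l^2 + 4*l + 3) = (l - 2)*(l + 3)*(l + 1)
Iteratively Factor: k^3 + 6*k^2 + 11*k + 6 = (k + 3)*(k^2 + 3*k + 2) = (k + 1)*(k + 3)*(k + 2)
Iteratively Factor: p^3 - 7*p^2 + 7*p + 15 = (p - 5)*(p^2 - 2*p - 3) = (p - 5)*(p - 3)*(p + 1)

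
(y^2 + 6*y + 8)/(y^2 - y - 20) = (y + 2)/(y - 5)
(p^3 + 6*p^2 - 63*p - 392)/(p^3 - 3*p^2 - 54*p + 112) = (p + 7)/(p - 2)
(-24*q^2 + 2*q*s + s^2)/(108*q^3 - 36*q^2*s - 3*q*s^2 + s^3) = (-4*q + s)/(18*q^2 - 9*q*s + s^2)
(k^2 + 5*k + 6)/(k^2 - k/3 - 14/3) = 3*(k + 3)/(3*k - 7)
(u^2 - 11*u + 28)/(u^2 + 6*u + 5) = (u^2 - 11*u + 28)/(u^2 + 6*u + 5)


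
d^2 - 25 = (d - 5)*(d + 5)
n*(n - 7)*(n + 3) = n^3 - 4*n^2 - 21*n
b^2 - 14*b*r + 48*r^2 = (b - 8*r)*(b - 6*r)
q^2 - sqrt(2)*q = q*(q - sqrt(2))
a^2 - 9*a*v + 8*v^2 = (a - 8*v)*(a - v)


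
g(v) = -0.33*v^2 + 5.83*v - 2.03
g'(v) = 5.83 - 0.66*v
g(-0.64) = -5.90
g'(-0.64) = 6.25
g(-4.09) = -31.39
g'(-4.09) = 8.53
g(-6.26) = -51.46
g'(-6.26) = 9.96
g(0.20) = -0.88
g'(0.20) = 5.70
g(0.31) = -0.25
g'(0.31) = 5.63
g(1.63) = 6.60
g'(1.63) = 4.75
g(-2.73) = -20.41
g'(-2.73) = 7.63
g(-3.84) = -29.28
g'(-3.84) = 8.36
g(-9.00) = -81.23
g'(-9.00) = 11.77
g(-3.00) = -22.49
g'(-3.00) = 7.81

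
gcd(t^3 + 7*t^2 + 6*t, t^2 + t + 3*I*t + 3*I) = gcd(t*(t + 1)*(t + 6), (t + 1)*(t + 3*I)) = t + 1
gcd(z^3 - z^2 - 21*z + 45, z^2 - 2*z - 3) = z - 3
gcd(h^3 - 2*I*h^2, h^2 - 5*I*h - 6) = h - 2*I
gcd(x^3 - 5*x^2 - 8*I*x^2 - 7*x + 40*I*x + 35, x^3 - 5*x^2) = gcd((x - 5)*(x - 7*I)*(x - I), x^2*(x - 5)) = x - 5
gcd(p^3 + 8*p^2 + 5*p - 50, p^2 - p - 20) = 1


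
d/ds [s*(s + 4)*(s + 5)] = 3*s^2 + 18*s + 20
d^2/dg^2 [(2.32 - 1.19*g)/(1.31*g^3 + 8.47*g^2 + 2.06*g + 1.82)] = (-12.252954*g^5 - 31.447074*g^4 + 247.55171*g^3 + 1070.244216*g^2 + 319.756836*g - 42.914056)/(2.248091*g^9 + 43.606101*g^8 + 292.547235*g^7 + 754.158181*g^6 + 581.201154*g^5 + 529.003902*g^4 + 212.293892*g^3 + 107.33814*g^2 + 20.470632*g + 6.028568)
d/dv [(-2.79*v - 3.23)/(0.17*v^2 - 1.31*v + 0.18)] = (0.4743*v^2 + 1.0982*v - 4.7335)/(0.0289*v^4 - 0.4454*v^3 + 1.7773*v^2 - 0.4716*v + 0.0324)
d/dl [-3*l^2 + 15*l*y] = -6*l + 15*y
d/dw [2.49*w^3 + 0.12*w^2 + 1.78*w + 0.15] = 7.47*w^2 + 0.24*w + 1.78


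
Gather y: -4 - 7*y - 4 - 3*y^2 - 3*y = -3*y^2 - 10*y - 8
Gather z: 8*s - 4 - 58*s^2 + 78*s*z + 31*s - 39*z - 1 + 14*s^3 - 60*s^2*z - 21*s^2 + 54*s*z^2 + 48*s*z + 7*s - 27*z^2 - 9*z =14*s^3 - 79*s^2 + 46*s + z^2*(54*s - 27) + z*(-60*s^2 + 126*s - 48) - 5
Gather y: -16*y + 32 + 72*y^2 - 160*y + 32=72*y^2 - 176*y + 64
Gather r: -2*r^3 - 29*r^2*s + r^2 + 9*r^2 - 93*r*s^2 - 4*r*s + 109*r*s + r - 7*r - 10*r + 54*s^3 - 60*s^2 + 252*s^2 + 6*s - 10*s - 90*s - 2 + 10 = -2*r^3 + r^2*(10 - 29*s) + r*(-93*s^2 + 105*s - 16) + 54*s^3 + 192*s^2 - 94*s + 8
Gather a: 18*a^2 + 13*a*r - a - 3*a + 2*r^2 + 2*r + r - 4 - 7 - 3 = 18*a^2 + a*(13*r - 4) + 2*r^2 + 3*r - 14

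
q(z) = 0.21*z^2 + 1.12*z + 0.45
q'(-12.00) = -3.92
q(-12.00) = 17.25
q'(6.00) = 3.64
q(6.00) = 14.73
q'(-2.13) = 0.23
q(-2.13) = -0.98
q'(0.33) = 1.26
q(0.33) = 0.84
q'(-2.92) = -0.11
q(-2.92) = -1.03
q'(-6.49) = -1.61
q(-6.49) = 2.03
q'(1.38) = 1.70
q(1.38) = 2.40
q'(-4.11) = -0.61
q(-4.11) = -0.61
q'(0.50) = 1.33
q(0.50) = 1.06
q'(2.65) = 2.23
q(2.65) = 4.89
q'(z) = 0.42*z + 1.12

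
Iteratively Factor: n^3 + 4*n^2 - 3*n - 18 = (n + 3)*(n^2 + n - 6) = (n - 2)*(n + 3)*(n + 3)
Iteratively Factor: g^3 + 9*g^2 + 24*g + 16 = (g + 4)*(g^2 + 5*g + 4) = (g + 1)*(g + 4)*(g + 4)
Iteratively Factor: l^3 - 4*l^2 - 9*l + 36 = (l - 3)*(l^2 - l - 12) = (l - 3)*(l + 3)*(l - 4)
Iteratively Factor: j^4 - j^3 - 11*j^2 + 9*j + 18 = (j - 2)*(j^3 + j^2 - 9*j - 9) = (j - 3)*(j - 2)*(j^2 + 4*j + 3) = (j - 3)*(j - 2)*(j + 1)*(j + 3)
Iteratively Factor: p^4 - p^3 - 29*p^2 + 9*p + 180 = (p - 3)*(p^3 + 2*p^2 - 23*p - 60) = (p - 3)*(p + 4)*(p^2 - 2*p - 15) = (p - 3)*(p + 3)*(p + 4)*(p - 5)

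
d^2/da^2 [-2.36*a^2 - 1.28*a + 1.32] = -4.72000000000000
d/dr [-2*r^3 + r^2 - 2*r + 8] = -6*r^2 + 2*r - 2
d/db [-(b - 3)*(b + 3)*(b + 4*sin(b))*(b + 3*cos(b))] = (3 - b)*(b + 4*sin(b))*(b + 3*cos(b)) + (b - 3)*(b + 3)*(b + 4*sin(b))*(3*sin(b) - 1) - (b - 3)*(b + 3)*(b + 3*cos(b))*(4*cos(b) + 1) - (b + 3)*(b + 4*sin(b))*(b + 3*cos(b))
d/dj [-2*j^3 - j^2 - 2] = 2*j*(-3*j - 1)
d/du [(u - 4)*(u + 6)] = 2*u + 2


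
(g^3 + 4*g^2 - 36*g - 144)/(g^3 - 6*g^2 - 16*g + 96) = (g + 6)/(g - 4)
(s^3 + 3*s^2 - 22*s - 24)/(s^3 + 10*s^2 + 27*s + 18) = (s - 4)/(s + 3)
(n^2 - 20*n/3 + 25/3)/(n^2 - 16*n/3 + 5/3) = (3*n - 5)/(3*n - 1)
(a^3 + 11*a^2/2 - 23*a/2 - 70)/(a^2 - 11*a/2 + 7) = (a^2 + 9*a + 20)/(a - 2)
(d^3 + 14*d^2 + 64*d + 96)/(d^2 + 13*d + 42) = (d^2 + 8*d + 16)/(d + 7)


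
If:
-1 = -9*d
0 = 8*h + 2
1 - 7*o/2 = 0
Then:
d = 1/9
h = -1/4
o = 2/7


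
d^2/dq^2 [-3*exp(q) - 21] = -3*exp(q)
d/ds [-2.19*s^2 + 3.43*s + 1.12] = 3.43 - 4.38*s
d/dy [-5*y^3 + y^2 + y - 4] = -15*y^2 + 2*y + 1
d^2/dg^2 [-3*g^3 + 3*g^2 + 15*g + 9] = 6 - 18*g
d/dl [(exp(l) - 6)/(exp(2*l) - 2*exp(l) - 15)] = (2*(1 - exp(l))*(exp(l) - 6) + exp(2*l) - 2*exp(l) - 15)*exp(l)/(-exp(2*l) + 2*exp(l) + 15)^2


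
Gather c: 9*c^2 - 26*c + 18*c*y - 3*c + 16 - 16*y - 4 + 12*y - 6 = 9*c^2 + c*(18*y - 29) - 4*y + 6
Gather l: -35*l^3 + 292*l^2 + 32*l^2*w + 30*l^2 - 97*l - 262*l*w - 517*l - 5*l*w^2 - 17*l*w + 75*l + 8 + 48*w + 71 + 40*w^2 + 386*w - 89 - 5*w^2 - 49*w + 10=-35*l^3 + l^2*(32*w + 322) + l*(-5*w^2 - 279*w - 539) + 35*w^2 + 385*w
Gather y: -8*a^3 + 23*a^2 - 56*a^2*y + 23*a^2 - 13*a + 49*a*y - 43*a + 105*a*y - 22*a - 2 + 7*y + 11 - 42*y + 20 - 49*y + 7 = -8*a^3 + 46*a^2 - 78*a + y*(-56*a^2 + 154*a - 84) + 36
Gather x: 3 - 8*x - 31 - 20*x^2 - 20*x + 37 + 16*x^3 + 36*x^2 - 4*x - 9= 16*x^3 + 16*x^2 - 32*x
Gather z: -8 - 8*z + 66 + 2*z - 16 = 42 - 6*z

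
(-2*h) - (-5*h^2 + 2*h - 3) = 5*h^2 - 4*h + 3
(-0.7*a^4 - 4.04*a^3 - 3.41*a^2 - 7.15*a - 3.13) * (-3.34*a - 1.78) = 2.338*a^5 + 14.7396*a^4 + 18.5806*a^3 + 29.9508*a^2 + 23.1812*a + 5.5714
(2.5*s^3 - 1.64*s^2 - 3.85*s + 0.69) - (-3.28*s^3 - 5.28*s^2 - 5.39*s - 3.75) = 5.78*s^3 + 3.64*s^2 + 1.54*s + 4.44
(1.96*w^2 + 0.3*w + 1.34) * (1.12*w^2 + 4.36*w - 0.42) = 2.1952*w^4 + 8.8816*w^3 + 1.9856*w^2 + 5.7164*w - 0.5628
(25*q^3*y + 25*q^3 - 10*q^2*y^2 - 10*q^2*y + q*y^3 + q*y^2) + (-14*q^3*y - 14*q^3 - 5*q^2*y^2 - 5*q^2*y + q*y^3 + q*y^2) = 11*q^3*y + 11*q^3 - 15*q^2*y^2 - 15*q^2*y + 2*q*y^3 + 2*q*y^2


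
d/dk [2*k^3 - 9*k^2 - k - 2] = 6*k^2 - 18*k - 1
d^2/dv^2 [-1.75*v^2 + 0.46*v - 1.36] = -3.50000000000000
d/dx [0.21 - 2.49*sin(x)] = -2.49*cos(x)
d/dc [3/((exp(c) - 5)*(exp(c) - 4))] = (27 - 6*exp(c))*exp(c)/(exp(4*c) - 18*exp(3*c) + 121*exp(2*c) - 360*exp(c) + 400)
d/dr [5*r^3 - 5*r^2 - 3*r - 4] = 15*r^2 - 10*r - 3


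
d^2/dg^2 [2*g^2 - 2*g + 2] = 4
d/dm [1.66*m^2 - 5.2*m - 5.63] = 3.32*m - 5.2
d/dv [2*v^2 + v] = 4*v + 1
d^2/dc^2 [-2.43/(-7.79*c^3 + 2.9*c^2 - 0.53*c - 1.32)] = ((14.094 - 113.5782*c)*(7.79*c^3 - 2.9*c^2 + 0.53*c + 1.32) + 2.43*(23.37*c^2 - 5.8*c + 0.53)*(46.74*c^2 - 11.6*c + 1.06))/(7.79*c^3 - 2.9*c^2 + 0.53*c + 1.32)^3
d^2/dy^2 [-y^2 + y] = -2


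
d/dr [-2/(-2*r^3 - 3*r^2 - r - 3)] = 2*(-6*r^2 - 6*r - 1)/(2*r^3 + 3*r^2 + r + 3)^2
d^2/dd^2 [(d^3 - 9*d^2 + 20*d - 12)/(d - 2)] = 2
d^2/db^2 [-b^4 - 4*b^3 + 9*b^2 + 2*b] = -12*b^2 - 24*b + 18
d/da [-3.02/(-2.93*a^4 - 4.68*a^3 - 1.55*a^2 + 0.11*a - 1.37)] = (-35.3944*a^3 - 42.4008*a^2 - 9.362*a + 0.3322)/(2.93*a^4 + 4.68*a^3 + 1.55*a^2 - 0.11*a + 1.37)^2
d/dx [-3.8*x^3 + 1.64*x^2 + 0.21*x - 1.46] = -11.4*x^2 + 3.28*x + 0.21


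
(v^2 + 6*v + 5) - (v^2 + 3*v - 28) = 3*v + 33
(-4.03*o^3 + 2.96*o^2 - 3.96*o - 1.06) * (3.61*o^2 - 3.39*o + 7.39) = -14.5483*o^5 + 24.3473*o^4 - 54.1117*o^3 + 31.4722*o^2 - 25.671*o - 7.8334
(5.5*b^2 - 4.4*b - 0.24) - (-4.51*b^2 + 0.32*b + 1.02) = 10.01*b^2 - 4.72*b - 1.26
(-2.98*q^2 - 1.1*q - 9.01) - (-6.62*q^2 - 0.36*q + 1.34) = 3.64*q^2 - 0.74*q - 10.35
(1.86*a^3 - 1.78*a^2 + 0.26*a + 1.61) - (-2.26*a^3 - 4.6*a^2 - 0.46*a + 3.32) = 4.12*a^3 + 2.82*a^2 + 0.72*a - 1.71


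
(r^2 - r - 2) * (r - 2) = r^3 - 3*r^2 + 4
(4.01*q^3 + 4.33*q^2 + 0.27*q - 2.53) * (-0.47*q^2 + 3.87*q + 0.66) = -1.8847*q^5 + 13.4836*q^4 + 19.2768*q^3 + 5.0918*q^2 - 9.6129*q - 1.6698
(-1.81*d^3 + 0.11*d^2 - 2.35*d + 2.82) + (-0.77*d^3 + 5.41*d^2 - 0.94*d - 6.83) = -2.58*d^3 + 5.52*d^2 - 3.29*d - 4.01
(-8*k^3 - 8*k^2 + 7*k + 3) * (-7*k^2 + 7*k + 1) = 56*k^5 - 113*k^3 + 20*k^2 + 28*k + 3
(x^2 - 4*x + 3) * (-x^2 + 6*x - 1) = -x^4 + 10*x^3 - 28*x^2 + 22*x - 3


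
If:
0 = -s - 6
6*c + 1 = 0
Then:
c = -1/6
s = -6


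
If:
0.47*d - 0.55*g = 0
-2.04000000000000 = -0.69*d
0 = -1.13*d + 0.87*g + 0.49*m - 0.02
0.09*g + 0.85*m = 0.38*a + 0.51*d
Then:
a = 1.94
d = 2.96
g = 2.53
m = 2.37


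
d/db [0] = 0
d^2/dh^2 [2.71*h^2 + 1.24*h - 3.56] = 5.42000000000000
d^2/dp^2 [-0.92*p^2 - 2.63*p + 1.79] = -1.84000000000000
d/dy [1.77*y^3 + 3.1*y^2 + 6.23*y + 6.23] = 5.31*y^2 + 6.2*y + 6.23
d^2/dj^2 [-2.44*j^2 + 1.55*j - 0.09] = -4.88000000000000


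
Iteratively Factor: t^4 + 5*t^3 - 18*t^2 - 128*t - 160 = (t + 4)*(t^3 + t^2 - 22*t - 40) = (t + 4)^2*(t^2 - 3*t - 10) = (t - 5)*(t + 4)^2*(t + 2)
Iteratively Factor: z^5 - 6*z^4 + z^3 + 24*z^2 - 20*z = (z + 2)*(z^4 - 8*z^3 + 17*z^2 - 10*z) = (z - 5)*(z + 2)*(z^3 - 3*z^2 + 2*z) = z*(z - 5)*(z + 2)*(z^2 - 3*z + 2) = z*(z - 5)*(z - 2)*(z + 2)*(z - 1)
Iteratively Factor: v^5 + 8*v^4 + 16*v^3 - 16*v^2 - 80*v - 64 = (v + 4)*(v^4 + 4*v^3 - 16*v - 16) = (v + 2)*(v + 4)*(v^3 + 2*v^2 - 4*v - 8) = (v - 2)*(v + 2)*(v + 4)*(v^2 + 4*v + 4) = (v - 2)*(v + 2)^2*(v + 4)*(v + 2)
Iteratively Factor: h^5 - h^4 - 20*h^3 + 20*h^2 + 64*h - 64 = (h - 1)*(h^4 - 20*h^2 + 64) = (h - 1)*(h + 4)*(h^3 - 4*h^2 - 4*h + 16) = (h - 2)*(h - 1)*(h + 4)*(h^2 - 2*h - 8) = (h - 4)*(h - 2)*(h - 1)*(h + 4)*(h + 2)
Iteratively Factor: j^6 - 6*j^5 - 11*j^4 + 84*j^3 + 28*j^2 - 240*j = (j + 2)*(j^5 - 8*j^4 + 5*j^3 + 74*j^2 - 120*j) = (j - 2)*(j + 2)*(j^4 - 6*j^3 - 7*j^2 + 60*j) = (j - 5)*(j - 2)*(j + 2)*(j^3 - j^2 - 12*j) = (j - 5)*(j - 4)*(j - 2)*(j + 2)*(j^2 + 3*j) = (j - 5)*(j - 4)*(j - 2)*(j + 2)*(j + 3)*(j)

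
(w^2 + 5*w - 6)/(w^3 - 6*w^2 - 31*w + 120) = (w^2 + 5*w - 6)/(w^3 - 6*w^2 - 31*w + 120)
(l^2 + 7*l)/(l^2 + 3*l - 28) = l/(l - 4)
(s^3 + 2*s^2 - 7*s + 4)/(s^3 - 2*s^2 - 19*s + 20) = (s - 1)/(s - 5)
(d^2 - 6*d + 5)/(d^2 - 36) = (d^2 - 6*d + 5)/(d^2 - 36)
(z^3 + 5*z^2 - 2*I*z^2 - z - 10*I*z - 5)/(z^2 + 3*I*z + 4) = (z^2 + z*(5 - I) - 5*I)/(z + 4*I)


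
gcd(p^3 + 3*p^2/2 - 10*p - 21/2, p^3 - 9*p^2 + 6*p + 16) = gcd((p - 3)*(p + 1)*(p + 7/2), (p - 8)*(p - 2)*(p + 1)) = p + 1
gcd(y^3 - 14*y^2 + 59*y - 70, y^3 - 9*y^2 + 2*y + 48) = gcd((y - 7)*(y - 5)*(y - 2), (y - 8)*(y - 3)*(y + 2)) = 1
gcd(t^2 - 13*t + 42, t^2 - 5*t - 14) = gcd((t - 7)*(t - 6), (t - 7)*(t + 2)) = t - 7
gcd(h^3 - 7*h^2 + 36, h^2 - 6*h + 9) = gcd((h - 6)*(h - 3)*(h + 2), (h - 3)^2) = h - 3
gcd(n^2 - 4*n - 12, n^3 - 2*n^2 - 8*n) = n + 2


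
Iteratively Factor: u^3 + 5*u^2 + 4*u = (u + 1)*(u^2 + 4*u) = u*(u + 1)*(u + 4)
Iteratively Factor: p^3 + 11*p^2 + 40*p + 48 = (p + 3)*(p^2 + 8*p + 16) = (p + 3)*(p + 4)*(p + 4)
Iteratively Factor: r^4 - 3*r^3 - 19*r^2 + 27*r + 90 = (r + 2)*(r^3 - 5*r^2 - 9*r + 45) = (r - 3)*(r + 2)*(r^2 - 2*r - 15) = (r - 3)*(r + 2)*(r + 3)*(r - 5)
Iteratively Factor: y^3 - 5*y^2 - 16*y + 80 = (y - 4)*(y^2 - y - 20) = (y - 5)*(y - 4)*(y + 4)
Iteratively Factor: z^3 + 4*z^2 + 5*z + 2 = (z + 2)*(z^2 + 2*z + 1) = (z + 1)*(z + 2)*(z + 1)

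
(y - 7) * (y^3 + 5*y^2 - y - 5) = y^4 - 2*y^3 - 36*y^2 + 2*y + 35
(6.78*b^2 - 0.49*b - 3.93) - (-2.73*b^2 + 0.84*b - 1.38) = 9.51*b^2 - 1.33*b - 2.55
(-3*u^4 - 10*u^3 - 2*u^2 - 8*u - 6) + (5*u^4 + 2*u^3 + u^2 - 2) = 2*u^4 - 8*u^3 - u^2 - 8*u - 8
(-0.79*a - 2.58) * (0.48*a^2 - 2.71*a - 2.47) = -0.3792*a^3 + 0.9025*a^2 + 8.9431*a + 6.3726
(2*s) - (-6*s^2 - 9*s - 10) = 6*s^2 + 11*s + 10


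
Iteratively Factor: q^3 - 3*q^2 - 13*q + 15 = (q - 5)*(q^2 + 2*q - 3) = (q - 5)*(q + 3)*(q - 1)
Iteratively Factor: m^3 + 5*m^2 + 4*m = (m + 1)*(m^2 + 4*m) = m*(m + 1)*(m + 4)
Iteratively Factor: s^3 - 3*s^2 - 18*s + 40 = (s + 4)*(s^2 - 7*s + 10) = (s - 5)*(s + 4)*(s - 2)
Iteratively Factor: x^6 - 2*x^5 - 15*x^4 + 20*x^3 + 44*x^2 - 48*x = (x - 2)*(x^5 - 15*x^3 - 10*x^2 + 24*x) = x*(x - 2)*(x^4 - 15*x^2 - 10*x + 24) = x*(x - 2)*(x - 1)*(x^3 + x^2 - 14*x - 24) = x*(x - 2)*(x - 1)*(x + 3)*(x^2 - 2*x - 8) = x*(x - 4)*(x - 2)*(x - 1)*(x + 3)*(x + 2)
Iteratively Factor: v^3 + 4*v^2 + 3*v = (v + 1)*(v^2 + 3*v) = (v + 1)*(v + 3)*(v)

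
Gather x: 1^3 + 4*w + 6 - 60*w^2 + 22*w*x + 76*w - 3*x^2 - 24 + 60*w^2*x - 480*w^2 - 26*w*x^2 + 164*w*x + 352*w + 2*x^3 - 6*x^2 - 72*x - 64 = -540*w^2 + 432*w + 2*x^3 + x^2*(-26*w - 9) + x*(60*w^2 + 186*w - 72) - 81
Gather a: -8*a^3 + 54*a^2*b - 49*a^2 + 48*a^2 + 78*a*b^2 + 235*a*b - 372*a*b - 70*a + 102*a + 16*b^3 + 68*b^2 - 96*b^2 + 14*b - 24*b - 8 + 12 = -8*a^3 + a^2*(54*b - 1) + a*(78*b^2 - 137*b + 32) + 16*b^3 - 28*b^2 - 10*b + 4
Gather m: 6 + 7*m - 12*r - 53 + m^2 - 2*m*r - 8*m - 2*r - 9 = m^2 + m*(-2*r - 1) - 14*r - 56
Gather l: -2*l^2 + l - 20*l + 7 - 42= -2*l^2 - 19*l - 35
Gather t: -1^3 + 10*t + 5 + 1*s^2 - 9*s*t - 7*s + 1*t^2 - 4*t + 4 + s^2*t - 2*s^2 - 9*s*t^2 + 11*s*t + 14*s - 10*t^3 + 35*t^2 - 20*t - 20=-s^2 + 7*s - 10*t^3 + t^2*(36 - 9*s) + t*(s^2 + 2*s - 14) - 12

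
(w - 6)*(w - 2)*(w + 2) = w^3 - 6*w^2 - 4*w + 24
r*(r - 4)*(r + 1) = r^3 - 3*r^2 - 4*r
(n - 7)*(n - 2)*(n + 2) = n^3 - 7*n^2 - 4*n + 28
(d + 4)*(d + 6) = d^2 + 10*d + 24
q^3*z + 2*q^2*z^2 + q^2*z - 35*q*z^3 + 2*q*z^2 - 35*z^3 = (q - 5*z)*(q + 7*z)*(q*z + z)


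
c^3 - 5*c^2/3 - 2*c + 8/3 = (c - 2)*(c - 1)*(c + 4/3)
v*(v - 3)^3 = v^4 - 9*v^3 + 27*v^2 - 27*v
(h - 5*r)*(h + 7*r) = h^2 + 2*h*r - 35*r^2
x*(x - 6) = x^2 - 6*x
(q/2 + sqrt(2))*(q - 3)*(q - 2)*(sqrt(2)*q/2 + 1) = sqrt(2)*q^4/4 - 5*sqrt(2)*q^3/4 + 3*q^3/2 - 15*q^2/2 + 5*sqrt(2)*q^2/2 - 5*sqrt(2)*q + 9*q + 6*sqrt(2)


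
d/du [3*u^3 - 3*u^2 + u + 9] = 9*u^2 - 6*u + 1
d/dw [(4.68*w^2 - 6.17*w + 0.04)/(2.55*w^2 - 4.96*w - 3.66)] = (-7.47929999999999*w^2 - 34.4616*w + 22.7806)/(6.5025*w^4 - 25.296*w^3 + 5.9356*w^2 + 36.3072*w + 13.3956)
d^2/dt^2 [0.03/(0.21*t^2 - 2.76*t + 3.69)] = (-0.002646*t^2 + 0.034776*t + 0.03*(0.42*t - 2.76)*(0.84*t - 5.52) - 0.046494)/(0.21*t^2 - 2.76*t + 3.69)^3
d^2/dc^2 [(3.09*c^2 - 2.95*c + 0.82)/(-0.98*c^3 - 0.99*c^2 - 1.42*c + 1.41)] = (-5.935272*c^6 + 16.99908*c^5 + 33.522468*c^4 - 66.245698*c^3 + 11.36697*c^2 + 10.992438*c - 6.06965)/(0.941192*c^9 + 2.852388*c^8 + 6.972798*c^7 + 5.173911*c^6 + 1.89555*c^5 - 9.930051*c^4 - 3.184766*c^3 - 2.624715*c^2 + 8.469306*c - 2.803221)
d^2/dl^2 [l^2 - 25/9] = 2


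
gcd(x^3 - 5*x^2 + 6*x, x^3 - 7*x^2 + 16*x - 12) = x^2 - 5*x + 6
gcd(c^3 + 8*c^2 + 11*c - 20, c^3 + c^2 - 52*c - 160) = c^2 + 9*c + 20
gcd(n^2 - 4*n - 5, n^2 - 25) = n - 5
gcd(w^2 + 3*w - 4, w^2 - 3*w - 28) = w + 4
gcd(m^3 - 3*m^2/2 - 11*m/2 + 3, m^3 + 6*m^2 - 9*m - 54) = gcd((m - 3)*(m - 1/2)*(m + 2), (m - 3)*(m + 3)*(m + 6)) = m - 3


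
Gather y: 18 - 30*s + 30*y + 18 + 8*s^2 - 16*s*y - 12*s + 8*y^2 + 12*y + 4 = 8*s^2 - 42*s + 8*y^2 + y*(42 - 16*s) + 40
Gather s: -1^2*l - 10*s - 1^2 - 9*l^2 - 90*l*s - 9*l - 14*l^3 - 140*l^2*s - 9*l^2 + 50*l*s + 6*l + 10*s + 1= -14*l^3 - 18*l^2 - 4*l + s*(-140*l^2 - 40*l)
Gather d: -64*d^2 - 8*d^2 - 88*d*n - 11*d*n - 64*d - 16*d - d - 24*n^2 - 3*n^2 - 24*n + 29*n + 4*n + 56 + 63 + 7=-72*d^2 + d*(-99*n - 81) - 27*n^2 + 9*n + 126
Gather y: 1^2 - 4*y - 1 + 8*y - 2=4*y - 2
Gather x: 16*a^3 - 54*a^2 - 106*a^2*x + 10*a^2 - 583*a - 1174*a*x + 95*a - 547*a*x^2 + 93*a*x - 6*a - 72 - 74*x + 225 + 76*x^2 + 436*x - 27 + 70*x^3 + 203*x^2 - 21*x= 16*a^3 - 44*a^2 - 494*a + 70*x^3 + x^2*(279 - 547*a) + x*(-106*a^2 - 1081*a + 341) + 126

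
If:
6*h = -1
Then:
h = -1/6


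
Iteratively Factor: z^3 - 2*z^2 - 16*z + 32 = (z - 2)*(z^2 - 16) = (z - 2)*(z + 4)*(z - 4)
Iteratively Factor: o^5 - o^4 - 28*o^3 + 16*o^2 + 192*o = (o + 3)*(o^4 - 4*o^3 - 16*o^2 + 64*o) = o*(o + 3)*(o^3 - 4*o^2 - 16*o + 64) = o*(o - 4)*(o + 3)*(o^2 - 16) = o*(o - 4)^2*(o + 3)*(o + 4)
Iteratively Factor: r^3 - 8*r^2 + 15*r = (r)*(r^2 - 8*r + 15) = r*(r - 3)*(r - 5)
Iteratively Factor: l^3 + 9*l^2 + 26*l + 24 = (l + 4)*(l^2 + 5*l + 6) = (l + 3)*(l + 4)*(l + 2)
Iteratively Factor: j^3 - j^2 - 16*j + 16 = (j - 4)*(j^2 + 3*j - 4) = (j - 4)*(j + 4)*(j - 1)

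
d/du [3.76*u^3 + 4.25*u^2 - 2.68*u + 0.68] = 11.28*u^2 + 8.5*u - 2.68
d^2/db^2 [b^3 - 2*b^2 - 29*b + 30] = 6*b - 4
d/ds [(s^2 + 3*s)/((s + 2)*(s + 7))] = 2*(3*s^2 + 14*s + 21)/(s^4 + 18*s^3 + 109*s^2 + 252*s + 196)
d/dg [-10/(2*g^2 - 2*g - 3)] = 20*(2*g - 1)/(-2*g^2 + 2*g + 3)^2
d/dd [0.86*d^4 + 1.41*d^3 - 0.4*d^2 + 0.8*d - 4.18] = 3.44*d^3 + 4.23*d^2 - 0.8*d + 0.8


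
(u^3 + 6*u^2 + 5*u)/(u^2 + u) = u + 5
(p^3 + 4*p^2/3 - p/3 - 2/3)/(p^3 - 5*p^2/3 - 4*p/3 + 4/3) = (p + 1)/(p - 2)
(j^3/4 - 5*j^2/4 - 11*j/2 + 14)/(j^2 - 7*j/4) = (j^3 - 5*j^2 - 22*j + 56)/(j*(4*j - 7))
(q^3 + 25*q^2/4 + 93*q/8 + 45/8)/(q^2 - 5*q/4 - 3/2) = (2*q^2 + 11*q + 15)/(2*(q - 2))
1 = 1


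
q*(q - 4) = q^2 - 4*q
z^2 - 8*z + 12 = (z - 6)*(z - 2)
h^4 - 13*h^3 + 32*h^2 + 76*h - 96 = (h - 8)*(h - 6)*(h - 1)*(h + 2)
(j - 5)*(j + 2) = j^2 - 3*j - 10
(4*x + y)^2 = 16*x^2 + 8*x*y + y^2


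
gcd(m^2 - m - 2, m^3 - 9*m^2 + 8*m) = 1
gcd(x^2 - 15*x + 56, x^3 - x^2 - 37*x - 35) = x - 7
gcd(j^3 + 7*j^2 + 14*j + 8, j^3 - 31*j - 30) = j + 1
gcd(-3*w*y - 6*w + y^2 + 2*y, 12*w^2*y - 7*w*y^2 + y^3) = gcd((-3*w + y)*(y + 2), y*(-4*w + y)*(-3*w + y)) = -3*w + y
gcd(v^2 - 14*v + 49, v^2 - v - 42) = v - 7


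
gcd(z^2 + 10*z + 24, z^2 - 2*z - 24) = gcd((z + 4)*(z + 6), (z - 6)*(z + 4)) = z + 4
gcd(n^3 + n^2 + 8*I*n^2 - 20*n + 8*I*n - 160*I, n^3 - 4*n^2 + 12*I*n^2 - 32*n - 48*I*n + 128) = n^2 + n*(-4 + 8*I) - 32*I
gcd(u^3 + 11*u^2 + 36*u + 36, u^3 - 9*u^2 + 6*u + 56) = u + 2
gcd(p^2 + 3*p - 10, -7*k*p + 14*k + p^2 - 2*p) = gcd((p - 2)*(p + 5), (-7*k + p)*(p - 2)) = p - 2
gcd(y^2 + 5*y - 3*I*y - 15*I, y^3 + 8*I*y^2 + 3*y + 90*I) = y - 3*I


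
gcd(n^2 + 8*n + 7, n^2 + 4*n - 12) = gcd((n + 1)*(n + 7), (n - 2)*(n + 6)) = 1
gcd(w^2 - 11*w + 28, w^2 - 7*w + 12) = w - 4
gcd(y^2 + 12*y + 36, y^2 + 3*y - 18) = y + 6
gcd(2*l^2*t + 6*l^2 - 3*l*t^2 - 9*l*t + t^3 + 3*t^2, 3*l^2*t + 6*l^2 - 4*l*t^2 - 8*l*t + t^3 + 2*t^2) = -l + t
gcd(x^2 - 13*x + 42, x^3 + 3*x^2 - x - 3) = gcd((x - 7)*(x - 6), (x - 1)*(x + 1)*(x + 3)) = 1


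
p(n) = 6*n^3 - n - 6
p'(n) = 18*n^2 - 1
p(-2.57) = -105.28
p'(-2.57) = 117.89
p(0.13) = -6.12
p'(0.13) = -0.70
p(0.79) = -3.83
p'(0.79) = 10.23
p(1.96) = 37.22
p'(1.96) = 68.15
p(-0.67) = -7.13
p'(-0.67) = 7.08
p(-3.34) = -226.22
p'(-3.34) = 199.80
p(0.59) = -5.36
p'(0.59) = 5.27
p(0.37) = -6.07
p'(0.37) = 1.46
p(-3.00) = -165.00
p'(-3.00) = 161.00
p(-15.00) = -20241.00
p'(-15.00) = 4049.00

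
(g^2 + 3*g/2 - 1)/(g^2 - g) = (g^2 + 3*g/2 - 1)/(g*(g - 1))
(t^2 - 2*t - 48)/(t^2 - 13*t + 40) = (t + 6)/(t - 5)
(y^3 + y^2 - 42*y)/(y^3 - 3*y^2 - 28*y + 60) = y*(y + 7)/(y^2 + 3*y - 10)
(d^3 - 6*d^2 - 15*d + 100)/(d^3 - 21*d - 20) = (d - 5)/(d + 1)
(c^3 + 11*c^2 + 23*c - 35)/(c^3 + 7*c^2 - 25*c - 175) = (c - 1)/(c - 5)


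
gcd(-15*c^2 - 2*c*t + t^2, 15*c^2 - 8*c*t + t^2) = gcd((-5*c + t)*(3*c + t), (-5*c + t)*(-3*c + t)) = -5*c + t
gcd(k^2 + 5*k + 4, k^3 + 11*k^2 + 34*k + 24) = k^2 + 5*k + 4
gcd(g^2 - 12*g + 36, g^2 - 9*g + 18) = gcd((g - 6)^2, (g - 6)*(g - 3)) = g - 6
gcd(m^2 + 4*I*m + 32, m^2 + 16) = m - 4*I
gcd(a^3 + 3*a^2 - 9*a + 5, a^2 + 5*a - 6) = a - 1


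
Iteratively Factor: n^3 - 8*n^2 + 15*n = (n)*(n^2 - 8*n + 15) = n*(n - 3)*(n - 5)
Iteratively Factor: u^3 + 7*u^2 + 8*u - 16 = (u - 1)*(u^2 + 8*u + 16) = (u - 1)*(u + 4)*(u + 4)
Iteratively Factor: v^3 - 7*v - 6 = (v + 2)*(v^2 - 2*v - 3) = (v - 3)*(v + 2)*(v + 1)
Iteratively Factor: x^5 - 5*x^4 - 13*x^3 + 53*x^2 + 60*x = (x)*(x^4 - 5*x^3 - 13*x^2 + 53*x + 60) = x*(x + 3)*(x^3 - 8*x^2 + 11*x + 20) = x*(x + 1)*(x + 3)*(x^2 - 9*x + 20) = x*(x - 4)*(x + 1)*(x + 3)*(x - 5)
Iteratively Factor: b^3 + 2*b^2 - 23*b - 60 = (b + 3)*(b^2 - b - 20) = (b + 3)*(b + 4)*(b - 5)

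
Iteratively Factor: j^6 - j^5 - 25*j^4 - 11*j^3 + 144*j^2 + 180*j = (j - 3)*(j^5 + 2*j^4 - 19*j^3 - 68*j^2 - 60*j) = j*(j - 3)*(j^4 + 2*j^3 - 19*j^2 - 68*j - 60) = j*(j - 3)*(j + 3)*(j^3 - j^2 - 16*j - 20) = j*(j - 3)*(j + 2)*(j + 3)*(j^2 - 3*j - 10) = j*(j - 5)*(j - 3)*(j + 2)*(j + 3)*(j + 2)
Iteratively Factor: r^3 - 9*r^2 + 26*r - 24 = (r - 4)*(r^2 - 5*r + 6) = (r - 4)*(r - 2)*(r - 3)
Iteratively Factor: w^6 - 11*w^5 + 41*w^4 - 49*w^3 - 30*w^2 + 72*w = (w - 3)*(w^5 - 8*w^4 + 17*w^3 + 2*w^2 - 24*w) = (w - 4)*(w - 3)*(w^4 - 4*w^3 + w^2 + 6*w) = (w - 4)*(w - 3)*(w - 2)*(w^3 - 2*w^2 - 3*w) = (w - 4)*(w - 3)^2*(w - 2)*(w^2 + w) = (w - 4)*(w - 3)^2*(w - 2)*(w + 1)*(w)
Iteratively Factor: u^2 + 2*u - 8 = (u - 2)*(u + 4)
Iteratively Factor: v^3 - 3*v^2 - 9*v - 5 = (v + 1)*(v^2 - 4*v - 5) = (v + 1)^2*(v - 5)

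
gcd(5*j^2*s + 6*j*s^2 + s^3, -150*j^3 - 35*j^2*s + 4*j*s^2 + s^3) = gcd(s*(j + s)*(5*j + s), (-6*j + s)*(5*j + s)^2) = 5*j + s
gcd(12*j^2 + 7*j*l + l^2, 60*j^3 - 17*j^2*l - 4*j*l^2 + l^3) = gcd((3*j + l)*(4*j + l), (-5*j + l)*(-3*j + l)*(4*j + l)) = 4*j + l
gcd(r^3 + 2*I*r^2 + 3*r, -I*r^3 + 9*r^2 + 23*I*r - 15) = r + 3*I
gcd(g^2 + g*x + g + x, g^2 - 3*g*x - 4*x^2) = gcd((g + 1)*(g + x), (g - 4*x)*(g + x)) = g + x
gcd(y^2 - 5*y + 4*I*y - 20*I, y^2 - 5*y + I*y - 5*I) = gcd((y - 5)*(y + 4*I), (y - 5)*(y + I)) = y - 5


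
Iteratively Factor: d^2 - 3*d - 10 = (d - 5)*(d + 2)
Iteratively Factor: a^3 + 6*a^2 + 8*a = (a + 2)*(a^2 + 4*a) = (a + 2)*(a + 4)*(a)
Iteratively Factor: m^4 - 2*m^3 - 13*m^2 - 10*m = (m + 2)*(m^3 - 4*m^2 - 5*m) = (m + 1)*(m + 2)*(m^2 - 5*m) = m*(m + 1)*(m + 2)*(m - 5)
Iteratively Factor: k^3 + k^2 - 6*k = (k - 2)*(k^2 + 3*k) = k*(k - 2)*(k + 3)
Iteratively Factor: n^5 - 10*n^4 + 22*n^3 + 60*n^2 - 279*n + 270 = (n - 3)*(n^4 - 7*n^3 + n^2 + 63*n - 90) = (n - 3)*(n - 2)*(n^3 - 5*n^2 - 9*n + 45) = (n - 5)*(n - 3)*(n - 2)*(n^2 - 9) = (n - 5)*(n - 3)*(n - 2)*(n + 3)*(n - 3)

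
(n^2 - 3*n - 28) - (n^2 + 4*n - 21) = -7*n - 7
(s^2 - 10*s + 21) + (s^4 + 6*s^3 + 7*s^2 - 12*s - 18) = s^4 + 6*s^3 + 8*s^2 - 22*s + 3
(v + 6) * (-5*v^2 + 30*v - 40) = -5*v^3 + 140*v - 240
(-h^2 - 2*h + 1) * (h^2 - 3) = -h^4 - 2*h^3 + 4*h^2 + 6*h - 3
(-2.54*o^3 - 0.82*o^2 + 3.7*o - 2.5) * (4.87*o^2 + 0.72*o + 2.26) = -12.3698*o^5 - 5.8222*o^4 + 11.6882*o^3 - 11.3642*o^2 + 6.562*o - 5.65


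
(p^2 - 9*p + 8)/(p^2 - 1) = (p - 8)/(p + 1)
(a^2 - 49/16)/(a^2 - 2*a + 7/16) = (4*a + 7)/(4*a - 1)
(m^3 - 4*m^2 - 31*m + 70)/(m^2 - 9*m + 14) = m + 5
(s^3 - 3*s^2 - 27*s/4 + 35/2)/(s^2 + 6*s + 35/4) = (2*s^2 - 11*s + 14)/(2*s + 7)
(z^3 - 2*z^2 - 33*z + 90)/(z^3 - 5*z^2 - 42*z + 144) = (z - 5)/(z - 8)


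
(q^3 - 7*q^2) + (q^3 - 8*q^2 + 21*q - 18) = 2*q^3 - 15*q^2 + 21*q - 18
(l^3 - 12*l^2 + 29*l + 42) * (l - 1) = l^4 - 13*l^3 + 41*l^2 + 13*l - 42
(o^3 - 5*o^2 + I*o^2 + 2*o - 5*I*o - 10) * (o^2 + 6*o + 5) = o^5 + o^4 + I*o^4 - 23*o^3 + I*o^3 - 23*o^2 - 25*I*o^2 - 50*o - 25*I*o - 50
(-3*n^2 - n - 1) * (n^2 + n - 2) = -3*n^4 - 4*n^3 + 4*n^2 + n + 2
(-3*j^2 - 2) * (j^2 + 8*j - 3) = -3*j^4 - 24*j^3 + 7*j^2 - 16*j + 6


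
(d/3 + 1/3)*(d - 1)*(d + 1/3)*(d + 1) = d^4/3 + 4*d^3/9 - 2*d^2/9 - 4*d/9 - 1/9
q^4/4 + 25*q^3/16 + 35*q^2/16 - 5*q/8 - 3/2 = (q/4 + 1/2)*(q - 3/4)*(q + 1)*(q + 4)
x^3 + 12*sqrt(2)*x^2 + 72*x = x*(x + 6*sqrt(2))^2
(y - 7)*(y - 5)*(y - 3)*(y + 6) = y^4 - 9*y^3 - 19*y^2 + 321*y - 630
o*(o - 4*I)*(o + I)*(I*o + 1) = I*o^4 + 4*o^3 + I*o^2 + 4*o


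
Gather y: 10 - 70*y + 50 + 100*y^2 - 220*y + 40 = 100*y^2 - 290*y + 100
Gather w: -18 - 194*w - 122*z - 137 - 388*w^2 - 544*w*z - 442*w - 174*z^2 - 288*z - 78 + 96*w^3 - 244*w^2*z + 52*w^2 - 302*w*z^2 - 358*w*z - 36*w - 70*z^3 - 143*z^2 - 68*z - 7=96*w^3 + w^2*(-244*z - 336) + w*(-302*z^2 - 902*z - 672) - 70*z^3 - 317*z^2 - 478*z - 240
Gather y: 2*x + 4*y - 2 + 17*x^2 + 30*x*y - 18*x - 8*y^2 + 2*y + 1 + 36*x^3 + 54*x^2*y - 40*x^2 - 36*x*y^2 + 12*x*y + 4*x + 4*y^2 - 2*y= 36*x^3 - 23*x^2 - 12*x + y^2*(-36*x - 4) + y*(54*x^2 + 42*x + 4) - 1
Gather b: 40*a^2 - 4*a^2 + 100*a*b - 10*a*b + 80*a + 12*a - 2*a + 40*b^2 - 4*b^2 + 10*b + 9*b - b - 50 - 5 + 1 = 36*a^2 + 90*a + 36*b^2 + b*(90*a + 18) - 54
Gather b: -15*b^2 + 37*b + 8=-15*b^2 + 37*b + 8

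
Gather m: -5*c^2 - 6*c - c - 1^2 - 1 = -5*c^2 - 7*c - 2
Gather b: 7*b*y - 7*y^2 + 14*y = 7*b*y - 7*y^2 + 14*y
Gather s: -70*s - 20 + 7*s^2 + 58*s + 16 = 7*s^2 - 12*s - 4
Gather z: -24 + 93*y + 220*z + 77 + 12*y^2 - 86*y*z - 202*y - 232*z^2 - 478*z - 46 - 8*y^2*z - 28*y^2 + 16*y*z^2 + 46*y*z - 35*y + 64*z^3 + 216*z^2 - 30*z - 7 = -16*y^2 - 144*y + 64*z^3 + z^2*(16*y - 16) + z*(-8*y^2 - 40*y - 288)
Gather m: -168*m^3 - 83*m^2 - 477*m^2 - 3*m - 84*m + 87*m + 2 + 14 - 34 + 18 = -168*m^3 - 560*m^2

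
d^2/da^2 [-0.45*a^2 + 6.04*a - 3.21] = -0.900000000000000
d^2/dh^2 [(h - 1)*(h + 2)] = 2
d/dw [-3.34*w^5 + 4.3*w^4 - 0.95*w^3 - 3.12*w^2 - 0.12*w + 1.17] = -16.7*w^4 + 17.2*w^3 - 2.85*w^2 - 6.24*w - 0.12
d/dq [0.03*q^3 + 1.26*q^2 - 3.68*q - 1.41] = 0.09*q^2 + 2.52*q - 3.68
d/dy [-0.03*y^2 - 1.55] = -0.06*y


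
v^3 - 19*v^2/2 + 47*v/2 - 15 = (v - 6)*(v - 5/2)*(v - 1)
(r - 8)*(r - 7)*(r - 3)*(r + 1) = r^4 - 17*r^3 + 83*r^2 - 67*r - 168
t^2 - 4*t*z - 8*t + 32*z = (t - 8)*(t - 4*z)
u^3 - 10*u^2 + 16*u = u*(u - 8)*(u - 2)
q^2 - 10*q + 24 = (q - 6)*(q - 4)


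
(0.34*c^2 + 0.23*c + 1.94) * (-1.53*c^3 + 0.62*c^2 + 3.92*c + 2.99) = -0.5202*c^5 - 0.1411*c^4 - 1.4928*c^3 + 3.121*c^2 + 8.2925*c + 5.8006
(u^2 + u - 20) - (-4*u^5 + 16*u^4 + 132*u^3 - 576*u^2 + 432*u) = 4*u^5 - 16*u^4 - 132*u^3 + 577*u^2 - 431*u - 20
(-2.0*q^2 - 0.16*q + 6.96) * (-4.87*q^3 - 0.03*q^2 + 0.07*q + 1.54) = 9.74*q^5 + 0.8392*q^4 - 34.0304*q^3 - 3.3*q^2 + 0.2408*q + 10.7184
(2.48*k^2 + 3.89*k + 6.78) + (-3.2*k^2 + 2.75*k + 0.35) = -0.72*k^2 + 6.64*k + 7.13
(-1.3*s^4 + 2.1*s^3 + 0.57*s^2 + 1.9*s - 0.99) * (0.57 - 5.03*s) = 6.539*s^5 - 11.304*s^4 - 1.6701*s^3 - 9.2321*s^2 + 6.0627*s - 0.5643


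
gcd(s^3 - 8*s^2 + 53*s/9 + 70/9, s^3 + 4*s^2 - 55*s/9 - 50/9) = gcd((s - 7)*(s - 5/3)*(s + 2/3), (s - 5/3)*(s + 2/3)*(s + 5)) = s^2 - s - 10/9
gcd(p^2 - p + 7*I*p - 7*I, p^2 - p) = p - 1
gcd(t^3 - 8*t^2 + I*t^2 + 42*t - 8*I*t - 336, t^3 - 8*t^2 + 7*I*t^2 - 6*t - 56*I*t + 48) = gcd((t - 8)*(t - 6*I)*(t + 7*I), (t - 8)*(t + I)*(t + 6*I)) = t - 8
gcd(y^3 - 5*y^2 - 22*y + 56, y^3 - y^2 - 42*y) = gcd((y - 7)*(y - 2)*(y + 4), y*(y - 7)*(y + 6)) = y - 7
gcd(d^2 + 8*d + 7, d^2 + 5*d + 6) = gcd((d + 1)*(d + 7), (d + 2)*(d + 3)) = 1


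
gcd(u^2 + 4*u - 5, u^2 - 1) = u - 1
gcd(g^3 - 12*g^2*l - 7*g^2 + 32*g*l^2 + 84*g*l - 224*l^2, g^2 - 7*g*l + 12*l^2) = g - 4*l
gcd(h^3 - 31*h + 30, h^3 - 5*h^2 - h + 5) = h^2 - 6*h + 5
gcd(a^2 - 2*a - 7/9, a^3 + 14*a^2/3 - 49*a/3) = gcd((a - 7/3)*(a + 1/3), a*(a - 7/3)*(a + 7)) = a - 7/3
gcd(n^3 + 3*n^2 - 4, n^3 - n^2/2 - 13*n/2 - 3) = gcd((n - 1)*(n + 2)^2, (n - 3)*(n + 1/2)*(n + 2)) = n + 2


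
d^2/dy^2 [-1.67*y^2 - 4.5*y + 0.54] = -3.34000000000000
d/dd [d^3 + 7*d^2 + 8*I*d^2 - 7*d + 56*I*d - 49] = 3*d^2 + d*(14 + 16*I) - 7 + 56*I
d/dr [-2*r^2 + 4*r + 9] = 4 - 4*r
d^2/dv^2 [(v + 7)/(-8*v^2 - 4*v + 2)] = 2*(-8*v^3 - 168*v^2 - 90*v - 29)/(64*v^6 + 96*v^5 - 40*v^3 + 6*v - 1)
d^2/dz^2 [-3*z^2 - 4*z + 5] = -6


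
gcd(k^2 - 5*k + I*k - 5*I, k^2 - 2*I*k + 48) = 1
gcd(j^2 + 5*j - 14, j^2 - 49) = j + 7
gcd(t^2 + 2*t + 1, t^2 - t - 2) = t + 1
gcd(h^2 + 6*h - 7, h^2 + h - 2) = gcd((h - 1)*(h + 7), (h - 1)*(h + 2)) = h - 1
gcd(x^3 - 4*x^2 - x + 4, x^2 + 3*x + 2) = x + 1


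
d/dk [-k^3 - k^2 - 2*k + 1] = -3*k^2 - 2*k - 2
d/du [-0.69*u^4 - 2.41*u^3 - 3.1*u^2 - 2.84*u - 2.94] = -2.76*u^3 - 7.23*u^2 - 6.2*u - 2.84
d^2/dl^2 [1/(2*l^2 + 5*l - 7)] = 2*(-4*l^2 - 10*l + (4*l + 5)^2 + 14)/(2*l^2 + 5*l - 7)^3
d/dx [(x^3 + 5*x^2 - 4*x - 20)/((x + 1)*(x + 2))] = (x^2 + 2*x + 13)/(x^2 + 2*x + 1)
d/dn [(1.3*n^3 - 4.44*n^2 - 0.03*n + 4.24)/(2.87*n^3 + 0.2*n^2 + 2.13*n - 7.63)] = (1.77635683940025e-15*n^5 + 13.0028*n^4 + 5.7102*n^3 - 75.7146*n^2 + 66.0584*n - 8.8023)/(8.2369*n^6 + 1.148*n^5 + 12.2662*n^4 - 42.9442*n^3 + 1.4849*n^2 - 32.5038*n + 58.2169)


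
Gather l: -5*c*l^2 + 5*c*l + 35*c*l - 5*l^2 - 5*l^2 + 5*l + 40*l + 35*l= l^2*(-5*c - 10) + l*(40*c + 80)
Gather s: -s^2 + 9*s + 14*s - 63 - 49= -s^2 + 23*s - 112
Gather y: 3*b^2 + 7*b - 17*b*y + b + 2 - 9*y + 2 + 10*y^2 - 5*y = 3*b^2 + 8*b + 10*y^2 + y*(-17*b - 14) + 4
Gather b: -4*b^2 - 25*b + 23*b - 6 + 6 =-4*b^2 - 2*b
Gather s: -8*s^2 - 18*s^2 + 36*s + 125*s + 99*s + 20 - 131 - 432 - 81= -26*s^2 + 260*s - 624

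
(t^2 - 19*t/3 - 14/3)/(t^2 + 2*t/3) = (t - 7)/t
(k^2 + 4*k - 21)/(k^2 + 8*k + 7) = (k - 3)/(k + 1)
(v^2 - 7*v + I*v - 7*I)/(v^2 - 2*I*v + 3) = (v - 7)/(v - 3*I)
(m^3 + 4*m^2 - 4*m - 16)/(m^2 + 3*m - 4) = (m^2 - 4)/(m - 1)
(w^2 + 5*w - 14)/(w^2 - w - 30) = (-w^2 - 5*w + 14)/(-w^2 + w + 30)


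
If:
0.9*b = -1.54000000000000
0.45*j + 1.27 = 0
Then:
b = -1.71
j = -2.82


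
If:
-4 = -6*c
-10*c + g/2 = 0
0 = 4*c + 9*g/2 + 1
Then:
No Solution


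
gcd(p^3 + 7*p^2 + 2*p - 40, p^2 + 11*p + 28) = p + 4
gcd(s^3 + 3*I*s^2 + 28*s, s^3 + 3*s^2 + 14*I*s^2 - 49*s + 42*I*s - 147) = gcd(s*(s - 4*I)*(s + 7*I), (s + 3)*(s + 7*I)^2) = s + 7*I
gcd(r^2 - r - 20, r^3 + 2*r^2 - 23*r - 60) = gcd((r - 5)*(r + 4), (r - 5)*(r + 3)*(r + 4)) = r^2 - r - 20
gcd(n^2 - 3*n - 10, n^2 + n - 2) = n + 2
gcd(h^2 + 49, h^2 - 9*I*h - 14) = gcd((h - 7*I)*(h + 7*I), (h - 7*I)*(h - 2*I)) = h - 7*I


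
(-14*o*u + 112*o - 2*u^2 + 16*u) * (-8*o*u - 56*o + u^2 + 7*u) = 112*o^2*u^2 - 112*o^2*u - 6272*o^2 + 2*o*u^3 - 2*o*u^2 - 112*o*u - 2*u^4 + 2*u^3 + 112*u^2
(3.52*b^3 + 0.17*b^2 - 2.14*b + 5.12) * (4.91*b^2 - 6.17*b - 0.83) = 17.2832*b^5 - 20.8837*b^4 - 14.4779*b^3 + 38.2019*b^2 - 29.8142*b - 4.2496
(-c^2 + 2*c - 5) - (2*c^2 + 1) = -3*c^2 + 2*c - 6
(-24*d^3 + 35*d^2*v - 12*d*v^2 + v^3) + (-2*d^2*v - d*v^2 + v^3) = -24*d^3 + 33*d^2*v - 13*d*v^2 + 2*v^3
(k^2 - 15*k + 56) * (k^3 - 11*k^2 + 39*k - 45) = k^5 - 26*k^4 + 260*k^3 - 1246*k^2 + 2859*k - 2520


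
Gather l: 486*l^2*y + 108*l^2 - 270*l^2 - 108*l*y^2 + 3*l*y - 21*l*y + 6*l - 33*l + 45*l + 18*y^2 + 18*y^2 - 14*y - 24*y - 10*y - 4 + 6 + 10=l^2*(486*y - 162) + l*(-108*y^2 - 18*y + 18) + 36*y^2 - 48*y + 12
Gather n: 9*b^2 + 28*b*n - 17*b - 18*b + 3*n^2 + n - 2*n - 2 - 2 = 9*b^2 - 35*b + 3*n^2 + n*(28*b - 1) - 4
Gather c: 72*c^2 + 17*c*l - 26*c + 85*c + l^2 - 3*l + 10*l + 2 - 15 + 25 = 72*c^2 + c*(17*l + 59) + l^2 + 7*l + 12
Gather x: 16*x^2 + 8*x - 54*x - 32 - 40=16*x^2 - 46*x - 72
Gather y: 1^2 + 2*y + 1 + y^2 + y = y^2 + 3*y + 2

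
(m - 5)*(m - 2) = m^2 - 7*m + 10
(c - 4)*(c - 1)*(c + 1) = c^3 - 4*c^2 - c + 4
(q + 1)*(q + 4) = q^2 + 5*q + 4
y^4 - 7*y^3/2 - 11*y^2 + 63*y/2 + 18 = (y - 4)*(y - 3)*(y + 1/2)*(y + 3)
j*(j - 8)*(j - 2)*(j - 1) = j^4 - 11*j^3 + 26*j^2 - 16*j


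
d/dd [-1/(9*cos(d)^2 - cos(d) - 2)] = (1 - 18*cos(d))*sin(d)/(-9*cos(d)^2 + cos(d) + 2)^2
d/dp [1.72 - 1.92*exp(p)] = -1.92*exp(p)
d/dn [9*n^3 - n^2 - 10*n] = 27*n^2 - 2*n - 10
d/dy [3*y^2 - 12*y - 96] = 6*y - 12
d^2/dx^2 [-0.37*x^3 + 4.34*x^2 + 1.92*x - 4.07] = 8.68 - 2.22*x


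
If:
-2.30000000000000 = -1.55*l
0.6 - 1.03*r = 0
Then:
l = 1.48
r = 0.58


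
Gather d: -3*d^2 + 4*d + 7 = -3*d^2 + 4*d + 7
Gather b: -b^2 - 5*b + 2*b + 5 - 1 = -b^2 - 3*b + 4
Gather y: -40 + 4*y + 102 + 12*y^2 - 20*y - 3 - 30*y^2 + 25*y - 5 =-18*y^2 + 9*y + 54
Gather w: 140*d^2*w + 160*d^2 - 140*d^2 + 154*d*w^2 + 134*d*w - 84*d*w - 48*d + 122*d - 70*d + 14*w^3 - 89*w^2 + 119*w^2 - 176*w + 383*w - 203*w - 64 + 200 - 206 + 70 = 20*d^2 + 4*d + 14*w^3 + w^2*(154*d + 30) + w*(140*d^2 + 50*d + 4)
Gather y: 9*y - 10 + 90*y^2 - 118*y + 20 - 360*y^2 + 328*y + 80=-270*y^2 + 219*y + 90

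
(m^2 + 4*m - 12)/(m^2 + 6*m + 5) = (m^2 + 4*m - 12)/(m^2 + 6*m + 5)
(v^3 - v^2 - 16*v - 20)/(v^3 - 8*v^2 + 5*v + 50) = (v + 2)/(v - 5)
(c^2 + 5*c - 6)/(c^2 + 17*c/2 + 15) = 2*(c - 1)/(2*c + 5)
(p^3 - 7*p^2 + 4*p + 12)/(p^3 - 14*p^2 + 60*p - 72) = (p + 1)/(p - 6)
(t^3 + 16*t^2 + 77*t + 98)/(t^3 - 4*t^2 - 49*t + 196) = (t^2 + 9*t + 14)/(t^2 - 11*t + 28)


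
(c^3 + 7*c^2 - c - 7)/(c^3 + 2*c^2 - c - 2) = (c + 7)/(c + 2)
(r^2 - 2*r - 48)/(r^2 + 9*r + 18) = (r - 8)/(r + 3)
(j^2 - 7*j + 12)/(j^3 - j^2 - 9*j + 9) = (j - 4)/(j^2 + 2*j - 3)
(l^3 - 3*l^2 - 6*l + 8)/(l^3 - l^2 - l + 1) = (l^2 - 2*l - 8)/(l^2 - 1)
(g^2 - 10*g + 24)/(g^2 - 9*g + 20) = (g - 6)/(g - 5)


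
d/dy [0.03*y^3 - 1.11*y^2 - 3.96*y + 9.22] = 0.09*y^2 - 2.22*y - 3.96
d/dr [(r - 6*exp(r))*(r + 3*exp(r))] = -3*r*exp(r) + 2*r - 36*exp(2*r) - 3*exp(r)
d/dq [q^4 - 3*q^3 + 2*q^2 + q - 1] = 4*q^3 - 9*q^2 + 4*q + 1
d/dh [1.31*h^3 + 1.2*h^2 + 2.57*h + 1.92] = 3.93*h^2 + 2.4*h + 2.57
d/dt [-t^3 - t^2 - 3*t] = -3*t^2 - 2*t - 3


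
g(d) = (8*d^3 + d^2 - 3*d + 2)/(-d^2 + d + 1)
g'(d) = (2*d - 1)*(8*d^3 + d^2 - 3*d + 2)/(-d^2 + d + 1)^2 + (24*d^2 + 2*d - 3)/(-d^2 + d + 1)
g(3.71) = -45.63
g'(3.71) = -4.62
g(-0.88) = 0.06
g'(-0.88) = -20.89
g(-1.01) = 2.13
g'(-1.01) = -12.65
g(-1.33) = 5.27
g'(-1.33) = -8.34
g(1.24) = 21.46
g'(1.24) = 97.01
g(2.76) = -43.95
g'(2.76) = 3.45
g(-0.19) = 3.30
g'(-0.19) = -9.13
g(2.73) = -44.06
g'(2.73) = 4.08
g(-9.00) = 64.29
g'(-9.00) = -7.88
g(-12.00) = 88.01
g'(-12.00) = -7.93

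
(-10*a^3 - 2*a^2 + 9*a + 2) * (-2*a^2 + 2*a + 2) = 20*a^5 - 16*a^4 - 42*a^3 + 10*a^2 + 22*a + 4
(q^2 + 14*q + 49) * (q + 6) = q^3 + 20*q^2 + 133*q + 294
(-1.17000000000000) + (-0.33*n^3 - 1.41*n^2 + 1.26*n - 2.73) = -0.33*n^3 - 1.41*n^2 + 1.26*n - 3.9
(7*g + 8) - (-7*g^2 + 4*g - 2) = 7*g^2 + 3*g + 10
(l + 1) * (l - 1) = l^2 - 1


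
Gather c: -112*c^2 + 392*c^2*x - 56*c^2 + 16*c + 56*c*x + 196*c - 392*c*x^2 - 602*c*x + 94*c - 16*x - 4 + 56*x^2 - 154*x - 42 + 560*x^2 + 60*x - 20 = c^2*(392*x - 168) + c*(-392*x^2 - 546*x + 306) + 616*x^2 - 110*x - 66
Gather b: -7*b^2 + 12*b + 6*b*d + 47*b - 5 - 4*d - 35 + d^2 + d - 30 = -7*b^2 + b*(6*d + 59) + d^2 - 3*d - 70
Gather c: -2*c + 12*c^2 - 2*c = 12*c^2 - 4*c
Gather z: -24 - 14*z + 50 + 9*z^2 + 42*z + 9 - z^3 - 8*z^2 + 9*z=-z^3 + z^2 + 37*z + 35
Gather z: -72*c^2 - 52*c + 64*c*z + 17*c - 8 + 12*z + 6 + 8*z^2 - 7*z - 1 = -72*c^2 - 35*c + 8*z^2 + z*(64*c + 5) - 3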